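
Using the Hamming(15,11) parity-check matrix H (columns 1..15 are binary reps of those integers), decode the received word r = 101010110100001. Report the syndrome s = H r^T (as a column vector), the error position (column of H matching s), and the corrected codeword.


s = (1, 1, 0, 1)^T, error position = 13, corrected codeword c = 101010110100101

Compute s = H r^T mod 2 one row at a time:
  s_1 = 1 + 0 + 1 + 0 + 0 + 0 + 0 + 1 = 3 ≡ 1 (mod 2).
  s_2 = 0 + 1 + 0 + 1 + 0 + 0 + 0 + 1 = 3 ≡ 1 (mod 2).
  s_3 = 0 + 1 + 0 + 1 + 1 + 0 + 0 + 1 = 4 ≡ 0 (mod 2).
  s_4 = 1 + 1 + 1 + 1 + 0 + 0 + 0 + 1 = 5 ≡ 1 (mod 2).
s = (1, 1, 0, 1)^T — this equals column 13 of H (binary 1101), so error is at position 13.
Correct: flip bit 13 of r = 101010110100001 to get c = 101010110100101.


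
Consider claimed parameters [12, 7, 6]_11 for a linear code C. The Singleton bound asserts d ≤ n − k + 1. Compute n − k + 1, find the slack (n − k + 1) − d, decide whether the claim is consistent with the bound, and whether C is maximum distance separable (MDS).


Singleton RHS = n − k + 1 = 6, slack = 0, bound satisfied, MDS.

Singleton bound: d ≤ n − k + 1.
Here n = 12, k = 7, so n − k + 1 = 6.
Given d = 6, check d ≤ 6: YES.
Slack = (n − k + 1) − d = 0.
The code is MDS (slack = 0).
Description: the claimed parameters are [12, 7, 6]_11; such a code would be MDS (meets Singleton bound).


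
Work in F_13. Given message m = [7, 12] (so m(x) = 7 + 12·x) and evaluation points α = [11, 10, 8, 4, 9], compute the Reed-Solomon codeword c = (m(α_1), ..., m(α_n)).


c = [9, 10, 12, 3, 11]

Message polynomial: m(x) = 7 + 12·x (mod 13).
For each evaluation point α_i, compute m(α_i) mod 13:
  α_1 = 11: Horner steps 12 → 9, so m(11) = 9.
  α_2 = 10: Horner steps 12 → 10, so m(10) = 10.
  α_3 = 8: Horner steps 12 → 12, so m(8) = 12.
  α_4 = 4: Horner steps 12 → 3, so m(4) = 3.
  α_5 = 9: Horner steps 12 → 11, so m(9) = 11.
Codeword c = [9, 10, 12, 3, 11] ∈ F_13^5.


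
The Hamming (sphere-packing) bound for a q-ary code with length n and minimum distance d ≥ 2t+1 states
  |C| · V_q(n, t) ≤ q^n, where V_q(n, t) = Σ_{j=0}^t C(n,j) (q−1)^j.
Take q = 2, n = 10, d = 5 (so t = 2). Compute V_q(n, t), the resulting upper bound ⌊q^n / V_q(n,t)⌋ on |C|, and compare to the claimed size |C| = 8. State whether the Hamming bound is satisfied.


V_q(n, t) = 56, q^n = 1024, Hamming bound = 18, |C| = 8 ≤ bound (satisfied).

Step 1: Compute V_q(n, t) = Σ_{j=0}^2 C(n, j) (q−1)^j.
  j = 0: C(10,0)·(1)^0 = 1·1 = 1.
  j = 1: C(10,1)·(1)^1 = 10·1 = 10.
  j = 2: C(10,2)·(1)^2 = 45·1 = 45.
  V_q(n, t) = 1 + 10 + 45 = 56.
Step 2: q^n = 2^10 = 1024.
Step 3: Hamming bound ⌊q^n / V_q(n,t)⌋ = ⌊1024/56⌋ = 18.
Step 4: Compare |C| = 8 to 18: satisfied.
The claimed |C| lies below the Hamming bound.


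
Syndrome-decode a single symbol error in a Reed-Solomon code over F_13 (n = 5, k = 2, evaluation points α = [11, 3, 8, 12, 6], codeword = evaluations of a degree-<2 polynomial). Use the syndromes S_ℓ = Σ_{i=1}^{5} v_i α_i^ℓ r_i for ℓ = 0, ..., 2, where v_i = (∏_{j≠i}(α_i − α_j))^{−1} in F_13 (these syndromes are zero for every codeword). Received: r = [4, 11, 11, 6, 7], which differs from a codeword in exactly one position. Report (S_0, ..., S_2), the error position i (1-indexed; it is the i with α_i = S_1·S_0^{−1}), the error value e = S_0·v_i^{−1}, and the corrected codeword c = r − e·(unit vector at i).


S = (10, 4, 12), error at position 2, error magnitude e = 10, c = [4, 1, 11, 6, 7].

Step 1: column multipliers v_i = (∏_{j≠i}(α_i − α_j))^{−1} mod 13.
  i = 1 (α = 11): (11−3)(11−8)(11−12)(11−6) = 8·3·(−1)·5 = −120 ≡ 10, so v_1 = 10^{−1} = 4 (mod 13).
  i = 2 (α = 3): (3−11)(3−8)(3−12)(3−6) = (−8)·(−5)·(−9)·(−3) = 1080 ≡ 1, so v_2 = 1^{−1} = 1 (mod 13).
  i = 3 (α = 8): (8−11)(8−3)(8−12)(8−6) = (−3)·5·(−4)·2 = 120 ≡ 3, so v_3 = 3^{−1} = 9 (mod 13).
  i = 4 (α = 12): (12−11)(12−3)(12−8)(12−6) = 1·9·4·6 = 216 ≡ 8, so v_4 = 8^{−1} = 5 (mod 13).
  i = 5 (α = 6): (6−11)(6−3)(6−8)(6−12) = (−5)·3·(−2)·(−6) = −180 ≡ 2, so v_5 = 2^{−1} = 7 (mod 13).
  v = [4, 1, 9, 5, 7].
Step 2: syndromes of r = [4, 11, 11, 6, 7] (all sums mod 13).
  S_0 = Σ v_i r_i = 4·4 + 1·11 + 9·11 + 5·6 + 7·7 = 205 ≡ 10.
  S_1 = Σ v_i α_i r_i = 4·11·4 + 1·3·11 + 9·8·11 + 5·12·6 + 7·6·7 = 1655 ≡ 4.
  α_i^2 mod 13 = [4, 9, 12, 1, 10].
  S_2 = Σ v_i α_i^2 r_i = 4·4·4 + 1·9·11 + 9·12·11 + 5·1·6 + 7·10·7 = 1871 ≡ 12.
  S = (10, 4, 12) ≠ 0, so r is not a codeword (an error is present).
Step 3: locate the error. For a single error e at position i, S_ℓ = v_i·e·α_i^ℓ, so α_err = S_1/S_0.
  S_0^{−1} = 10^{−1} = 4 (mod 13), so α_err = 4·4 = 16 ≡ 3 = α_2. Error position i = 2.
  Consistency check: S_2/S_1 = 12·10 = 120 ≡ 3 = α_err ✓ (single-error assumption holds).
Step 4: error magnitude e = S_0/v_2 = S_0·∏_{j≠2}(α_2 − α_j) = 10·1 = 10 ≡ 10 (mod 13).
Step 5: correct position 2: c_2 = r_2 − e = 11 − 10 ≡ 1 (mod 13). Hence c = [4, 1, 11, 6, 7].
  Check: interpolating c through the α_i gives m(x) = 8 + 2·x (degree < 2) with m(α_i) = c_i for every i, so c is indeed a codeword.


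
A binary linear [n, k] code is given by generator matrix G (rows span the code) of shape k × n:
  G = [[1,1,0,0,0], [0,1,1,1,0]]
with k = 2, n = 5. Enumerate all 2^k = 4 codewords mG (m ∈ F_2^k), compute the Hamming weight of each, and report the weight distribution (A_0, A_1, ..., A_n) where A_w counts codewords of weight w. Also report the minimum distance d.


Weight distribution: A_0 = 1, A_2 = 1, A_3 = 2. Minimum distance d = 2.

Enumerate all 2^2 = 4 messages m ∈ F_2^2.
For each, compute codeword c = mG in F_2^5, then tally its weight.
  m = 00 → c = 00000, weight = 0.
  m = 10 → c = 11000, weight = 2.
  m = 01 → c = 01110, weight = 3.
  m = 11 → c = 10110, weight = 3.
Tally weights:
  weight 0: 1 codewords.
  weight 2: 1 codewords.
  weight 3: 2 codewords.
Minimum distance d = smallest w > 0 with A_w > 0 = 2.
Sanity: Σ A_w = 4 = 2^2 = 4 ✓.


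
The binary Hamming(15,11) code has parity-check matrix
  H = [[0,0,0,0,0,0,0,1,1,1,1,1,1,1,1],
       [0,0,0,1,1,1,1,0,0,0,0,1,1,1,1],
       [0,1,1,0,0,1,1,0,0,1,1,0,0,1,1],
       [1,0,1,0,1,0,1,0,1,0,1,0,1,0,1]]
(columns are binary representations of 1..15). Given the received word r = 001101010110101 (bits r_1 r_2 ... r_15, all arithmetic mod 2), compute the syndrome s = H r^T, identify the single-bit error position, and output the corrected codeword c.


s = (1, 0, 1, 0)^T, error position = 10, corrected codeword c = 001101010010101

Compute s = H r^T mod 2 one row at a time:
  s_1 = 1 + 0 + 1 + 1 + 0 + 1 + 0 + 1 = 5 ≡ 1 (mod 2).
  s_2 = 1 + 0 + 1 + 0 + 0 + 1 + 0 + 1 = 4 ≡ 0 (mod 2).
  s_3 = 0 + 1 + 1 + 0 + 1 + 1 + 0 + 1 = 5 ≡ 1 (mod 2).
  s_4 = 0 + 1 + 0 + 0 + 0 + 1 + 1 + 1 = 4 ≡ 0 (mod 2).
s = (1, 0, 1, 0)^T — this equals column 10 of H (binary 1010), so error is at position 10.
Correct: flip bit 10 of r = 001101010110101 to get c = 001101010010101.


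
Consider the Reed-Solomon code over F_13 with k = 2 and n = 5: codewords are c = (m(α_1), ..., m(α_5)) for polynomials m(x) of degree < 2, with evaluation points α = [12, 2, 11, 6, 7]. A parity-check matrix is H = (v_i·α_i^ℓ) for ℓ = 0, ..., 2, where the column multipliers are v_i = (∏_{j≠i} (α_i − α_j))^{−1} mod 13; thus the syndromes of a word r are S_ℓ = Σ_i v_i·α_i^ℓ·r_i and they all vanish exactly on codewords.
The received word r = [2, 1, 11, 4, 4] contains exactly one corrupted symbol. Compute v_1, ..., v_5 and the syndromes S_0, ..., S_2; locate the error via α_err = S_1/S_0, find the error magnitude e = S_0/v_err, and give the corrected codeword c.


S = (1, 7, 10), error at position 5, error magnitude e = 9, c = [2, 1, 11, 4, 8].

Step 1: column multipliers v_i = (∏_{j≠i}(α_i − α_j))^{−1} mod 13.
  i = 1 (α = 12): (12−2)(12−11)(12−6)(12−7) = 10·1·6·5 = 300 ≡ 1, so v_1 = 1^{−1} = 1 (mod 13).
  i = 2 (α = 2): (2−12)(2−11)(2−6)(2−7) = (−10)·(−9)·(−4)·(−5) = 1800 ≡ 6, so v_2 = 6^{−1} = 11 (mod 13).
  i = 3 (α = 11): (11−12)(11−2)(11−6)(11−7) = (−1)·9·5·4 = −180 ≡ 2, so v_3 = 2^{−1} = 7 (mod 13).
  i = 4 (α = 6): (6−12)(6−2)(6−11)(6−7) = (−6)·4·(−5)·(−1) = −120 ≡ 10, so v_4 = 10^{−1} = 4 (mod 13).
  i = 5 (α = 7): (7−12)(7−2)(7−11)(7−6) = (−5)·5·(−4)·1 = 100 ≡ 9, so v_5 = 9^{−1} = 3 (mod 13).
  v = [1, 11, 7, 4, 3].
Step 2: syndromes of r = [2, 1, 11, 4, 4] (all sums mod 13).
  S_0 = Σ v_i r_i = 1·2 + 11·1 + 7·11 + 4·4 + 3·4 = 118 ≡ 1.
  S_1 = Σ v_i α_i r_i = 1·12·2 + 11·2·1 + 7·11·11 + 4·6·4 + 3·7·4 = 1073 ≡ 7.
  α_i^2 mod 13 = [1, 4, 4, 10, 10].
  S_2 = Σ v_i α_i^2 r_i = 1·1·2 + 11·4·1 + 7·4·11 + 4·10·4 + 3·10·4 = 634 ≡ 10.
  S = (1, 7, 10) ≠ 0, so r is not a codeword (an error is present).
Step 3: locate the error. For a single error e at position i, S_ℓ = v_i·e·α_i^ℓ, so α_err = S_1/S_0.
  S_0^{−1} = 1^{−1} = 1 (mod 13), so α_err = 7·1 = 7 ≡ 7 = α_5. Error position i = 5.
  Consistency check: S_2/S_1 = 10·2 = 20 ≡ 7 = α_err ✓ (single-error assumption holds).
Step 4: error magnitude e = S_0/v_5 = S_0·∏_{j≠5}(α_5 − α_j) = 1·9 = 9 ≡ 9 (mod 13).
Step 5: correct position 5: c_5 = r_5 − e = 4 − 9 ≡ 8 (mod 13). Hence c = [2, 1, 11, 4, 8].
  Check: interpolating c through the α_i gives m(x) = 6 + 4·x (degree < 2) with m(α_i) = c_i for every i, so c is indeed a codeword.


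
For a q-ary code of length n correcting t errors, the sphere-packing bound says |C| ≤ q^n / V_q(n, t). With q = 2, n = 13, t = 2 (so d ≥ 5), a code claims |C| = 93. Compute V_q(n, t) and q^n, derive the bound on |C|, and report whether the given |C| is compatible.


V_q(n, t) = 92, q^n = 8192, Hamming bound = 89, |C| = 93 > bound (violated).

Step 1: Compute V_q(n, t) = Σ_{j=0}^2 C(n, j) (q−1)^j.
  j = 0: C(13,0)·(1)^0 = 1·1 = 1.
  j = 1: C(13,1)·(1)^1 = 13·1 = 13.
  j = 2: C(13,2)·(1)^2 = 78·1 = 78.
  V_q(n, t) = 1 + 13 + 78 = 92.
Step 2: q^n = 2^13 = 8192.
Step 3: Hamming bound ⌊q^n / V_q(n,t)⌋ = ⌊8192/92⌋ = 89.
Step 4: Compare |C| = 93 to 89: violated.
The claimed |C| lies above the Hamming bound, so no 2-ary code of length 13 with d ≥ 5 can have 93 codewords.


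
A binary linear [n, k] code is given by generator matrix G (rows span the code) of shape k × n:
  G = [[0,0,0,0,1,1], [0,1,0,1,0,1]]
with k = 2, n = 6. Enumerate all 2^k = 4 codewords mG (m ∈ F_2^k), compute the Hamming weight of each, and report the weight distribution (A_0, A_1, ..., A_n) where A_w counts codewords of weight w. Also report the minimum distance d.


Weight distribution: A_0 = 1, A_2 = 1, A_3 = 2. Minimum distance d = 2.

Enumerate all 2^2 = 4 messages m ∈ F_2^2.
For each, compute codeword c = mG in F_2^6, then tally its weight.
  m = 00 → c = 000000, weight = 0.
  m = 10 → c = 000011, weight = 2.
  m = 01 → c = 010101, weight = 3.
  m = 11 → c = 010110, weight = 3.
Tally weights:
  weight 0: 1 codewords.
  weight 2: 1 codewords.
  weight 3: 2 codewords.
Minimum distance d = smallest w > 0 with A_w > 0 = 2.
Sanity: Σ A_w = 4 = 2^2 = 4 ✓.


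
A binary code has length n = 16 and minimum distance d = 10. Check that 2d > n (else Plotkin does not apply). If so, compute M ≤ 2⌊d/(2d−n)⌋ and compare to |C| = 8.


Plotkin bound M ≤ 4; given |C| = 8 > bound (violated).

Check applicability: 2d = 20, n = 16.
2d − n = 4 > 0, so Plotkin applies.
Compute d/(2d−n) = 10/4 ≈ 2.5000.
⌊d/(2d−n)⌋ = 2.
Plotkin bound: M ≤ 2·2 = 4.
Given |C| = 8, check: VIOLATED.
This |C| is above the Plotkin bound, so no binary code with n = 16, d = 10 and 8 codewords exists.


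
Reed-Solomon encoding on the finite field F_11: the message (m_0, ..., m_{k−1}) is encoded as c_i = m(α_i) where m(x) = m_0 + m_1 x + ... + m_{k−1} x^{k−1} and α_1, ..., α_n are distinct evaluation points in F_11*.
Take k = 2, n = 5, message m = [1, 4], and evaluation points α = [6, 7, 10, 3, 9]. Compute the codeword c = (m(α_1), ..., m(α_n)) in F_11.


c = [3, 7, 8, 2, 4]

Message polynomial: m(x) = 1 + 4·x (mod 11).
For each evaluation point α_i, compute m(α_i) mod 11:
  α_1 = 6: Horner steps 4 → 3, so m(6) = 3.
  α_2 = 7: Horner steps 4 → 7, so m(7) = 7.
  α_3 = 10: Horner steps 4 → 8, so m(10) = 8.
  α_4 = 3: Horner steps 4 → 2, so m(3) = 2.
  α_5 = 9: Horner steps 4 → 4, so m(9) = 4.
Codeword c = [3, 7, 8, 2, 4] ∈ F_11^5.


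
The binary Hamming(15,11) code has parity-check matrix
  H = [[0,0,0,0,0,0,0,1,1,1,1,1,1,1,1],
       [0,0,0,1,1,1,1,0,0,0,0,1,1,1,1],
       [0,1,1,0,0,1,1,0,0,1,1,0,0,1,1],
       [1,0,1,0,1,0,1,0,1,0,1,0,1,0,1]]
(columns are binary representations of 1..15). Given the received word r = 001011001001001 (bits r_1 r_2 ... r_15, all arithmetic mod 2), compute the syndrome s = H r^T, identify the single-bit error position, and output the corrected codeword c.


s = (1, 0, 1, 0)^T, error position = 10, corrected codeword c = 001011001101001

Compute s = H r^T mod 2 one row at a time:
  s_1 = 0 + 1 + 0 + 0 + 1 + 0 + 0 + 1 = 3 ≡ 1 (mod 2).
  s_2 = 0 + 1 + 1 + 0 + 1 + 0 + 0 + 1 = 4 ≡ 0 (mod 2).
  s_3 = 0 + 1 + 1 + 0 + 0 + 0 + 0 + 1 = 3 ≡ 1 (mod 2).
  s_4 = 0 + 1 + 1 + 0 + 1 + 0 + 0 + 1 = 4 ≡ 0 (mod 2).
s = (1, 0, 1, 0)^T — this equals column 10 of H (binary 1010), so error is at position 10.
Correct: flip bit 10 of r = 001011001001001 to get c = 001011001101001.


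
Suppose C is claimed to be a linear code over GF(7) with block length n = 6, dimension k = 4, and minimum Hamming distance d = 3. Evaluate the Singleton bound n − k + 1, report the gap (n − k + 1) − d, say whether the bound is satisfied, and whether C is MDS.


Singleton RHS = n − k + 1 = 3, slack = 0, bound satisfied, MDS.

Singleton bound: d ≤ n − k + 1.
Here n = 6, k = 4, so n − k + 1 = 3.
Given d = 3, check d ≤ 3: YES.
Slack = (n − k + 1) − d = 0.
The code is MDS (slack = 0).
Description: the claimed parameters are [6, 4, 3]_7; such a code would be MDS (meets Singleton bound).


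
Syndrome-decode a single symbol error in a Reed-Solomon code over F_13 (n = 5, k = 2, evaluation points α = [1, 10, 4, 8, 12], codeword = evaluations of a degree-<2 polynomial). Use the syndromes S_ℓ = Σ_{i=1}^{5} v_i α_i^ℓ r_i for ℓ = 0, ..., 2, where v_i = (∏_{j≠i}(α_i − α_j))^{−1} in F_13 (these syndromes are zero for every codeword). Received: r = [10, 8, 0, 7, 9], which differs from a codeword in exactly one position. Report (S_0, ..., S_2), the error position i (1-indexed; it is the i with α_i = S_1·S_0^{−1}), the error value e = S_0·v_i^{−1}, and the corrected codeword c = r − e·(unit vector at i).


S = (11, 5, 7), error at position 3, error magnitude e = 8, c = [10, 8, 5, 7, 9].

Step 1: column multipliers v_i = (∏_{j≠i}(α_i − α_j))^{−1} mod 13.
  i = 1 (α = 1): (1−10)(1−4)(1−8)(1−12) = (−9)·(−3)·(−7)·(−11) = 2079 ≡ 12, so v_1 = 12^{−1} = 12 (mod 13).
  i = 2 (α = 10): (10−1)(10−4)(10−8)(10−12) = 9·6·2·(−2) = −216 ≡ 5, so v_2 = 5^{−1} = 8 (mod 13).
  i = 3 (α = 4): (4−1)(4−10)(4−8)(4−12) = 3·(−6)·(−4)·(−8) = −576 ≡ 9, so v_3 = 9^{−1} = 3 (mod 13).
  i = 4 (α = 8): (8−1)(8−10)(8−4)(8−12) = 7·(−2)·4·(−4) = 224 ≡ 3, so v_4 = 3^{−1} = 9 (mod 13).
  i = 5 (α = 12): (12−1)(12−10)(12−4)(12−8) = 11·2·8·4 = 704 ≡ 2, so v_5 = 2^{−1} = 7 (mod 13).
  v = [12, 8, 3, 9, 7].
Step 2: syndromes of r = [10, 8, 0, 7, 9] (all sums mod 13).
  S_0 = Σ v_i r_i = 12·10 + 8·8 + 3·0 + 9·7 + 7·9 = 310 ≡ 11.
  S_1 = Σ v_i α_i r_i = 12·1·10 + 8·10·8 + 3·4·0 + 9·8·7 + 7·12·9 = 2020 ≡ 5.
  α_i^2 mod 13 = [1, 9, 3, 12, 1].
  S_2 = Σ v_i α_i^2 r_i = 12·1·10 + 8·9·8 + 3·3·0 + 9·12·7 + 7·1·9 = 1515 ≡ 7.
  S = (11, 5, 7) ≠ 0, so r is not a codeword (an error is present).
Step 3: locate the error. For a single error e at position i, S_ℓ = v_i·e·α_i^ℓ, so α_err = S_1/S_0.
  S_0^{−1} = 11^{−1} = 6 (mod 13), so α_err = 5·6 = 30 ≡ 4 = α_3. Error position i = 3.
  Consistency check: S_2/S_1 = 7·8 = 56 ≡ 4 = α_err ✓ (single-error assumption holds).
Step 4: error magnitude e = S_0/v_3 = S_0·∏_{j≠3}(α_3 − α_j) = 11·9 = 99 ≡ 8 (mod 13).
Step 5: correct position 3: c_3 = r_3 − e = 0 − 8 ≡ 5 (mod 13). Hence c = [10, 8, 5, 7, 9].
  Check: interpolating c through the α_i gives m(x) = 3 + 7·x (degree < 2) with m(α_i) = c_i for every i, so c is indeed a codeword.


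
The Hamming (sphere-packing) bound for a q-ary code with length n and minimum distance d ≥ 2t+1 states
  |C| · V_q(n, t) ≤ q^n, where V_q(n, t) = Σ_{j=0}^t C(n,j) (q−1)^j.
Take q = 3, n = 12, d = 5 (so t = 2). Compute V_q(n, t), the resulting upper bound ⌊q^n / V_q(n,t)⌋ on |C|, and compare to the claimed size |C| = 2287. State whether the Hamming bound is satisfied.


V_q(n, t) = 289, q^n = 531441, Hamming bound = 1838, |C| = 2287 > bound (violated).

Step 1: Compute V_q(n, t) = Σ_{j=0}^2 C(n, j) (q−1)^j.
  j = 0: C(12,0)·(2)^0 = 1·1 = 1.
  j = 1: C(12,1)·(2)^1 = 12·2 = 24.
  j = 2: C(12,2)·(2)^2 = 66·4 = 264.
  V_q(n, t) = 1 + 24 + 264 = 289.
Step 2: q^n = 3^12 = 531441.
Step 3: Hamming bound ⌊q^n / V_q(n,t)⌋ = ⌊531441/289⌋ = 1838.
Step 4: Compare |C| = 2287 to 1838: violated.
The claimed |C| lies above the Hamming bound, so no 3-ary code of length 12 with d ≥ 5 can have 2287 codewords.


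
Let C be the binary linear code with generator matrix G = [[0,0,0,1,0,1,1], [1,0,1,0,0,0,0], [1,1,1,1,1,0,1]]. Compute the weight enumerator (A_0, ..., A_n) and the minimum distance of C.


Weight distribution: A_0 = 1, A_2 = 1, A_3 = 2, A_4 = 1, A_5 = 2, A_6 = 1. Minimum distance d = 2.

Enumerate all 2^3 = 8 messages m ∈ F_2^3.
For each, compute codeword c = mG in F_2^7, then tally its weight.
  m = 000 → c = 0000000, weight = 0.
  m = 100 → c = 0001011, weight = 3.
  m = 010 → c = 1010000, weight = 2.
  m = 110 → c = 1011011, weight = 5.
  m = 001 → c = 1111101, weight = 6.
  m = 101 → c = 1110110, weight = 5.
  m = 011 → c = 0101101, weight = 4.
  m = 111 → c = 0100110, weight = 3.
Tally weights:
  weight 0: 1 codewords.
  weight 2: 1 codewords.
  weight 3: 2 codewords.
  weight 4: 1 codewords.
  weight 5: 2 codewords.
  weight 6: 1 codewords.
Minimum distance d = smallest w > 0 with A_w > 0 = 2.
Sanity: Σ A_w = 8 = 2^3 = 8 ✓.


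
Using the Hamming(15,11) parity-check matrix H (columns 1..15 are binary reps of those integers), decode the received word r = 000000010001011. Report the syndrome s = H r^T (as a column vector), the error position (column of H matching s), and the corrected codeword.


s = (0, 1, 0, 1)^T, error position = 5, corrected codeword c = 000010010001011

Compute s = H r^T mod 2 one row at a time:
  s_1 = 1 + 0 + 0 + 0 + 1 + 0 + 1 + 1 = 4 ≡ 0 (mod 2).
  s_2 = 0 + 0 + 0 + 0 + 1 + 0 + 1 + 1 = 3 ≡ 1 (mod 2).
  s_3 = 0 + 0 + 0 + 0 + 0 + 0 + 1 + 1 = 2 ≡ 0 (mod 2).
  s_4 = 0 + 0 + 0 + 0 + 0 + 0 + 0 + 1 = 1 ≡ 1 (mod 2).
s = (0, 1, 0, 1)^T — this equals column 5 of H (binary 0101), so error is at position 5.
Correct: flip bit 5 of r = 000000010001011 to get c = 000010010001011.


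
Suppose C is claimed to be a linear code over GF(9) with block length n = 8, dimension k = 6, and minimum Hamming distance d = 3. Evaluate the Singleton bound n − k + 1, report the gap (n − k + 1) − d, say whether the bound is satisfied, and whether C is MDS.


Singleton RHS = n − k + 1 = 3, slack = 0, bound satisfied, MDS.

Singleton bound: d ≤ n − k + 1.
Here n = 8, k = 6, so n − k + 1 = 3.
Given d = 3, check d ≤ 3: YES.
Slack = (n − k + 1) − d = 0.
The code is MDS (slack = 0).
Description: the claimed parameters are [8, 6, 3]_9; such a code would be MDS (meets Singleton bound).


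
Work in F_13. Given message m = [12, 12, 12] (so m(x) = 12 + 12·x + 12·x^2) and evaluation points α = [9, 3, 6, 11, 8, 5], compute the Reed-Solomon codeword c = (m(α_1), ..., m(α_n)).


c = [0, 0, 9, 10, 5, 8]

Message polynomial: m(x) = 12 + 12·x + 12·x^2 (mod 13).
For each evaluation point α_i, compute m(α_i) mod 13:
  α_1 = 9: Horner steps 12 → 3 → 0, so m(9) = 0.
  α_2 = 3: Horner steps 12 → 9 → 0, so m(3) = 0.
  α_3 = 6: Horner steps 12 → 6 → 9, so m(6) = 9.
  α_4 = 11: Horner steps 12 → 1 → 10, so m(11) = 10.
  α_5 = 8: Horner steps 12 → 4 → 5, so m(8) = 5.
  α_6 = 5: Horner steps 12 → 7 → 8, so m(5) = 8.
Codeword c = [0, 0, 9, 10, 5, 8] ∈ F_13^6.


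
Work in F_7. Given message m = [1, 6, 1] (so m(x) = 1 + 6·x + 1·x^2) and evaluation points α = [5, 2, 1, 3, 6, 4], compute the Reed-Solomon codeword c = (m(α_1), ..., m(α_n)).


c = [0, 3, 1, 0, 3, 6]

Message polynomial: m(x) = 1 + 6·x + 1·x^2 (mod 7).
For each evaluation point α_i, compute m(α_i) mod 7:
  α_1 = 5: Horner steps 1 → 4 → 0, so m(5) = 0.
  α_2 = 2: Horner steps 1 → 1 → 3, so m(2) = 3.
  α_3 = 1: Horner steps 1 → 0 → 1, so m(1) = 1.
  α_4 = 3: Horner steps 1 → 2 → 0, so m(3) = 0.
  α_5 = 6: Horner steps 1 → 5 → 3, so m(6) = 3.
  α_6 = 4: Horner steps 1 → 3 → 6, so m(4) = 6.
Codeword c = [0, 3, 1, 0, 3, 6] ∈ F_7^6.


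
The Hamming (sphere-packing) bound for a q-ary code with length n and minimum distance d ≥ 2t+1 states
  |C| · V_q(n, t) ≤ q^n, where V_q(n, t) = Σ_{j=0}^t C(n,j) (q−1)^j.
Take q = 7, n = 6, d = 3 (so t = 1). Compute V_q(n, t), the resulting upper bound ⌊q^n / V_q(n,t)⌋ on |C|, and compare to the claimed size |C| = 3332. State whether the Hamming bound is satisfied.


V_q(n, t) = 37, q^n = 117649, Hamming bound = 3179, |C| = 3332 > bound (violated).

Step 1: Compute V_q(n, t) = Σ_{j=0}^1 C(n, j) (q−1)^j.
  j = 0: C(6,0)·(6)^0 = 1·1 = 1.
  j = 1: C(6,1)·(6)^1 = 6·6 = 36.
  V_q(n, t) = 1 + 36 = 37.
Step 2: q^n = 7^6 = 117649.
Step 3: Hamming bound ⌊q^n / V_q(n,t)⌋ = ⌊117649/37⌋ = 3179.
Step 4: Compare |C| = 3332 to 3179: violated.
The claimed |C| lies above the Hamming bound, so no 7-ary code of length 6 with d ≥ 3 can have 3332 codewords.


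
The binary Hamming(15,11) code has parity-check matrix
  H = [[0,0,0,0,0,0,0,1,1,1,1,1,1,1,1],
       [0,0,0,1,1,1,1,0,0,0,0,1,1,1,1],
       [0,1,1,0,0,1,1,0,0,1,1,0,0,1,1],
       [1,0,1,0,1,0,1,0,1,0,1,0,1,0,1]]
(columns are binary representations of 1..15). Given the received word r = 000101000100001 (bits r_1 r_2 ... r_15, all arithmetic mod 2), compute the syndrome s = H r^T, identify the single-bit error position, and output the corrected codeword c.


s = (0, 1, 1, 1)^T, error position = 7, corrected codeword c = 000101100100001

Compute s = H r^T mod 2 one row at a time:
  s_1 = 0 + 0 + 1 + 0 + 0 + 0 + 0 + 1 = 2 ≡ 0 (mod 2).
  s_2 = 1 + 0 + 1 + 0 + 0 + 0 + 0 + 1 = 3 ≡ 1 (mod 2).
  s_3 = 0 + 0 + 1 + 0 + 1 + 0 + 0 + 1 = 3 ≡ 1 (mod 2).
  s_4 = 0 + 0 + 0 + 0 + 0 + 0 + 0 + 1 = 1 ≡ 1 (mod 2).
s = (0, 1, 1, 1)^T — this equals column 7 of H (binary 0111), so error is at position 7.
Correct: flip bit 7 of r = 000101000100001 to get c = 000101100100001.


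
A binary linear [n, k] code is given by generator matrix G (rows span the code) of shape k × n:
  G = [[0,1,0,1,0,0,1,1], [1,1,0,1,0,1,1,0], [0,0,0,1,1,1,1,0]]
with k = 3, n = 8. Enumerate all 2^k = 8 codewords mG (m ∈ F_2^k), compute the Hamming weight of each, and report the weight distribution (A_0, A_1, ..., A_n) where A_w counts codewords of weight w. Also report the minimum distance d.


Weight distribution: A_0 = 1, A_3 = 2, A_4 = 3, A_5 = 2. Minimum distance d = 3.

Enumerate all 2^3 = 8 messages m ∈ F_2^3.
For each, compute codeword c = mG in F_2^8, then tally its weight.
  m = 000 → c = 00000000, weight = 0.
  m = 100 → c = 01010011, weight = 4.
  m = 010 → c = 11010110, weight = 5.
  m = 110 → c = 10000101, weight = 3.
  m = 001 → c = 00011110, weight = 4.
  m = 101 → c = 01001101, weight = 4.
  m = 011 → c = 11001000, weight = 3.
  m = 111 → c = 10011011, weight = 5.
Tally weights:
  weight 0: 1 codewords.
  weight 3: 2 codewords.
  weight 4: 3 codewords.
  weight 5: 2 codewords.
Minimum distance d = smallest w > 0 with A_w > 0 = 3.
Sanity: Σ A_w = 8 = 2^3 = 8 ✓.


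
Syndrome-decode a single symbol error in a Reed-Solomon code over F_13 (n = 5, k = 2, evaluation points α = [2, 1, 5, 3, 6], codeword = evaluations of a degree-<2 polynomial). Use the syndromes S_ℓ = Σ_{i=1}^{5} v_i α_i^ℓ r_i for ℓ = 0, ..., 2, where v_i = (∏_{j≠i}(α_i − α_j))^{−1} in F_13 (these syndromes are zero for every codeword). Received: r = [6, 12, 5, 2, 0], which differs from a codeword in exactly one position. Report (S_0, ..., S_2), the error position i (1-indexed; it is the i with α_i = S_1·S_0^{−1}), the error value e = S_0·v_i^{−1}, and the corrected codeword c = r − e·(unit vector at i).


S = (12, 11, 9), error at position 1, error magnitude e = 12, c = [7, 12, 5, 2, 0].

Step 1: column multipliers v_i = (∏_{j≠i}(α_i − α_j))^{−1} mod 13.
  i = 1 (α = 2): (2−1)(2−5)(2−3)(2−6) = 1·(−3)·(−1)·(−4) = −12 ≡ 1, so v_1 = 1^{−1} = 1 (mod 13).
  i = 2 (α = 1): (1−2)(1−5)(1−3)(1−6) = (−1)·(−4)·(−2)·(−5) = 40 ≡ 1, so v_2 = 1^{−1} = 1 (mod 13).
  i = 3 (α = 5): (5−2)(5−1)(5−3)(5−6) = 3·4·2·(−1) = −24 ≡ 2, so v_3 = 2^{−1} = 7 (mod 13).
  i = 4 (α = 3): (3−2)(3−1)(3−5)(3−6) = 1·2·(−2)·(−3) = 12 ≡ 12, so v_4 = 12^{−1} = 12 (mod 13).
  i = 5 (α = 6): (6−2)(6−1)(6−5)(6−3) = 4·5·1·3 = 60 ≡ 8, so v_5 = 8^{−1} = 5 (mod 13).
  v = [1, 1, 7, 12, 5].
Step 2: syndromes of r = [6, 12, 5, 2, 0] (all sums mod 13).
  S_0 = Σ v_i r_i = 1·6 + 1·12 + 7·5 + 12·2 + 5·0 = 77 ≡ 12.
  S_1 = Σ v_i α_i r_i = 1·2·6 + 1·1·12 + 7·5·5 + 12·3·2 + 5·6·0 = 271 ≡ 11.
  α_i^2 mod 13 = [4, 1, 12, 9, 10].
  S_2 = Σ v_i α_i^2 r_i = 1·4·6 + 1·1·12 + 7·12·5 + 12·9·2 + 5·10·0 = 672 ≡ 9.
  S = (12, 11, 9) ≠ 0, so r is not a codeword (an error is present).
Step 3: locate the error. For a single error e at position i, S_ℓ = v_i·e·α_i^ℓ, so α_err = S_1/S_0.
  S_0^{−1} = 12^{−1} = 12 (mod 13), so α_err = 11·12 = 132 ≡ 2 = α_1. Error position i = 1.
  Consistency check: S_2/S_1 = 9·6 = 54 ≡ 2 = α_err ✓ (single-error assumption holds).
Step 4: error magnitude e = S_0/v_1 = S_0·∏_{j≠1}(α_1 − α_j) = 12·1 = 12 ≡ 12 (mod 13).
Step 5: correct position 1: c_1 = r_1 − e = 6 − 12 ≡ 7 (mod 13). Hence c = [7, 12, 5, 2, 0].
  Check: interpolating c through the α_i gives m(x) = 4 + 8·x (degree < 2) with m(α_i) = c_i for every i, so c is indeed a codeword.


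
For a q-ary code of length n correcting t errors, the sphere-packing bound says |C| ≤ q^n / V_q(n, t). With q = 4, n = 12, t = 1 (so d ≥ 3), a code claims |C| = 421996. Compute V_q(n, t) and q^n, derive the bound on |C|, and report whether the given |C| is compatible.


V_q(n, t) = 37, q^n = 16777216, Hamming bound = 453438, |C| = 421996 ≤ bound (satisfied).

Step 1: Compute V_q(n, t) = Σ_{j=0}^1 C(n, j) (q−1)^j.
  j = 0: C(12,0)·(3)^0 = 1·1 = 1.
  j = 1: C(12,1)·(3)^1 = 12·3 = 36.
  V_q(n, t) = 1 + 36 = 37.
Step 2: q^n = 4^12 = 16777216.
Step 3: Hamming bound ⌊q^n / V_q(n,t)⌋ = ⌊16777216/37⌋ = 453438.
Step 4: Compare |C| = 421996 to 453438: satisfied.
The claimed |C| lies below the Hamming bound.


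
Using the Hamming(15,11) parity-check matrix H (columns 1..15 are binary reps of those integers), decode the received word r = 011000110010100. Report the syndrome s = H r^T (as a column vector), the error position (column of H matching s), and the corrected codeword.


s = (1, 0, 0, 0)^T, error position = 8, corrected codeword c = 011000100010100

Compute s = H r^T mod 2 one row at a time:
  s_1 = 1 + 0 + 0 + 1 + 0 + 1 + 0 + 0 = 3 ≡ 1 (mod 2).
  s_2 = 0 + 0 + 0 + 1 + 0 + 1 + 0 + 0 = 2 ≡ 0 (mod 2).
  s_3 = 1 + 1 + 0 + 1 + 0 + 1 + 0 + 0 = 4 ≡ 0 (mod 2).
  s_4 = 0 + 1 + 0 + 1 + 0 + 1 + 1 + 0 = 4 ≡ 0 (mod 2).
s = (1, 0, 0, 0)^T — this equals column 8 of H (binary 1000), so error is at position 8.
Correct: flip bit 8 of r = 011000110010100 to get c = 011000100010100.


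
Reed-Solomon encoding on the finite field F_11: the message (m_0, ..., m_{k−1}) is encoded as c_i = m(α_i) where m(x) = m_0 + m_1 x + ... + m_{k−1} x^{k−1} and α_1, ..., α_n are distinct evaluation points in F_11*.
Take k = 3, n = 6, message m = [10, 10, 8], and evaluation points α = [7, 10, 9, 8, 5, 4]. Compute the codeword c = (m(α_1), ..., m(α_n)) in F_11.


c = [10, 8, 0, 8, 7, 2]

Message polynomial: m(x) = 10 + 10·x + 8·x^2 (mod 11).
For each evaluation point α_i, compute m(α_i) mod 11:
  α_1 = 7: Horner steps 8 → 0 → 10, so m(7) = 10.
  α_2 = 10: Horner steps 8 → 2 → 8, so m(10) = 8.
  α_3 = 9: Horner steps 8 → 5 → 0, so m(9) = 0.
  α_4 = 8: Horner steps 8 → 8 → 8, so m(8) = 8.
  α_5 = 5: Horner steps 8 → 6 → 7, so m(5) = 7.
  α_6 = 4: Horner steps 8 → 9 → 2, so m(4) = 2.
Codeword c = [10, 8, 0, 8, 7, 2] ∈ F_11^6.


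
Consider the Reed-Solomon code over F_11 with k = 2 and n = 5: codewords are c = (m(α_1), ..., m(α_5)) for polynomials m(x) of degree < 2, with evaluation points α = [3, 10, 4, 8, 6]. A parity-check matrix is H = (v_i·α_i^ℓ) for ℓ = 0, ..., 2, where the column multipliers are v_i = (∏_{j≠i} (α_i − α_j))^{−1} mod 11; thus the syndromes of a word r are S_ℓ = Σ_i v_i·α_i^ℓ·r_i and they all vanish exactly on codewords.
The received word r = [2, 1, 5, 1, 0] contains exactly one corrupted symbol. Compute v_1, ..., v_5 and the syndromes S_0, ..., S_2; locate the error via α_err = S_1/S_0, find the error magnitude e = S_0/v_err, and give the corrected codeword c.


S = (9, 6, 4), error at position 4, error magnitude e = 6, c = [2, 1, 5, 6, 0].

Step 1: column multipliers v_i = (∏_{j≠i}(α_i − α_j))^{−1} mod 11.
  i = 1 (α = 3): (3−10)(3−4)(3−8)(3−6) = (−7)·(−1)·(−5)·(−3) = 105 ≡ 6, so v_1 = 6^{−1} = 2 (mod 11).
  i = 2 (α = 10): (10−3)(10−4)(10−8)(10−6) = 7·6·2·4 = 336 ≡ 6, so v_2 = 6^{−1} = 2 (mod 11).
  i = 3 (α = 4): (4−3)(4−10)(4−8)(4−6) = 1·(−6)·(−4)·(−2) = −48 ≡ 7, so v_3 = 7^{−1} = 8 (mod 11).
  i = 4 (α = 8): (8−3)(8−10)(8−4)(8−6) = 5·(−2)·4·2 = −80 ≡ 8, so v_4 = 8^{−1} = 7 (mod 11).
  i = 5 (α = 6): (6−3)(6−10)(6−4)(6−8) = 3·(−4)·2·(−2) = 48 ≡ 4, so v_5 = 4^{−1} = 3 (mod 11).
  v = [2, 2, 8, 7, 3].
Step 2: syndromes of r = [2, 1, 5, 1, 0] (all sums mod 11).
  S_0 = Σ v_i r_i = 2·2 + 2·1 + 8·5 + 7·1 + 3·0 = 53 ≡ 9.
  S_1 = Σ v_i α_i r_i = 2·3·2 + 2·10·1 + 8·4·5 + 7·8·1 + 3·6·0 = 248 ≡ 6.
  α_i^2 mod 11 = [9, 1, 5, 9, 3].
  S_2 = Σ v_i α_i^2 r_i = 2·9·2 + 2·1·1 + 8·5·5 + 7·9·1 + 3·3·0 = 301 ≡ 4.
  S = (9, 6, 4) ≠ 0, so r is not a codeword (an error is present).
Step 3: locate the error. For a single error e at position i, S_ℓ = v_i·e·α_i^ℓ, so α_err = S_1/S_0.
  S_0^{−1} = 9^{−1} = 5 (mod 11), so α_err = 6·5 = 30 ≡ 8 = α_4. Error position i = 4.
  Consistency check: S_2/S_1 = 4·2 = 8 ≡ 8 = α_err ✓ (single-error assumption holds).
Step 4: error magnitude e = S_0/v_4 = S_0·∏_{j≠4}(α_4 − α_j) = 9·8 = 72 ≡ 6 (mod 11).
Step 5: correct position 4: c_4 = r_4 − e = 1 − 6 ≡ 6 (mod 11). Hence c = [2, 1, 5, 6, 0].
  Check: interpolating c through the α_i gives m(x) = 4 + 3·x (degree < 2) with m(α_i) = c_i for every i, so c is indeed a codeword.


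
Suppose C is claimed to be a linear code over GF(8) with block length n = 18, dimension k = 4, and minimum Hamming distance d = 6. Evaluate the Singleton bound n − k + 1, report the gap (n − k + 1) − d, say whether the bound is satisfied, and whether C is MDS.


Singleton RHS = n − k + 1 = 15, slack = 9, bound satisfied, not MDS.

Singleton bound: d ≤ n − k + 1.
Here n = 18, k = 4, so n − k + 1 = 15.
Given d = 6, check d ≤ 15: YES.
Slack = (n − k + 1) − d = 9.
The code is NOT MDS (slack = 9 > 0).
Description: the claimed parameters are [18, 4, 6]_8; such a code would be non-MDS.


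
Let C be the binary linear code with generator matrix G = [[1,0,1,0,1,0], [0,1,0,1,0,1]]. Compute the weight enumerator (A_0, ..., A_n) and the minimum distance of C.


Weight distribution: A_0 = 1, A_3 = 2, A_6 = 1. Minimum distance d = 3.

Enumerate all 2^2 = 4 messages m ∈ F_2^2.
For each, compute codeword c = mG in F_2^6, then tally its weight.
  m = 00 → c = 000000, weight = 0.
  m = 10 → c = 101010, weight = 3.
  m = 01 → c = 010101, weight = 3.
  m = 11 → c = 111111, weight = 6.
Tally weights:
  weight 0: 1 codewords.
  weight 3: 2 codewords.
  weight 6: 1 codewords.
Minimum distance d = smallest w > 0 with A_w > 0 = 3.
Sanity: Σ A_w = 4 = 2^2 = 4 ✓.


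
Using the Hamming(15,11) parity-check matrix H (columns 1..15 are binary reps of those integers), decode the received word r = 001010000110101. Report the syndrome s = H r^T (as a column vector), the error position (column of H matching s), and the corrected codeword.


s = (0, 1, 0, 1)^T, error position = 5, corrected codeword c = 001000000110101

Compute s = H r^T mod 2 one row at a time:
  s_1 = 0 + 0 + 1 + 1 + 0 + 1 + 0 + 1 = 4 ≡ 0 (mod 2).
  s_2 = 0 + 1 + 0 + 0 + 0 + 1 + 0 + 1 = 3 ≡ 1 (mod 2).
  s_3 = 0 + 1 + 0 + 0 + 1 + 1 + 0 + 1 = 4 ≡ 0 (mod 2).
  s_4 = 0 + 1 + 1 + 0 + 0 + 1 + 1 + 1 = 5 ≡ 1 (mod 2).
s = (0, 1, 0, 1)^T — this equals column 5 of H (binary 0101), so error is at position 5.
Correct: flip bit 5 of r = 001010000110101 to get c = 001000000110101.


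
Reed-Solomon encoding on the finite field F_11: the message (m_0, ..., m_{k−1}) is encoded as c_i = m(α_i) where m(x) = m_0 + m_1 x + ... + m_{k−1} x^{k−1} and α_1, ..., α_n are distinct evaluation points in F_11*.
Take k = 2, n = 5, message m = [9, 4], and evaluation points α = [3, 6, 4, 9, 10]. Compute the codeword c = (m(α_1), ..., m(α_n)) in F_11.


c = [10, 0, 3, 1, 5]

Message polynomial: m(x) = 9 + 4·x (mod 11).
For each evaluation point α_i, compute m(α_i) mod 11:
  α_1 = 3: Horner steps 4 → 10, so m(3) = 10.
  α_2 = 6: Horner steps 4 → 0, so m(6) = 0.
  α_3 = 4: Horner steps 4 → 3, so m(4) = 3.
  α_4 = 9: Horner steps 4 → 1, so m(9) = 1.
  α_5 = 10: Horner steps 4 → 5, so m(10) = 5.
Codeword c = [10, 0, 3, 1, 5] ∈ F_11^5.


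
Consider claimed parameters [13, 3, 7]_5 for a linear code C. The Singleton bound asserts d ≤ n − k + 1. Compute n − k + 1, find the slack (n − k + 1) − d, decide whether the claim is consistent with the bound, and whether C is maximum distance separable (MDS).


Singleton RHS = n − k + 1 = 11, slack = 4, bound satisfied, not MDS.

Singleton bound: d ≤ n − k + 1.
Here n = 13, k = 3, so n − k + 1 = 11.
Given d = 7, check d ≤ 11: YES.
Slack = (n − k + 1) − d = 4.
The code is NOT MDS (slack = 4 > 0).
Description: the claimed parameters are [13, 3, 7]_5; such a code would be non-MDS.


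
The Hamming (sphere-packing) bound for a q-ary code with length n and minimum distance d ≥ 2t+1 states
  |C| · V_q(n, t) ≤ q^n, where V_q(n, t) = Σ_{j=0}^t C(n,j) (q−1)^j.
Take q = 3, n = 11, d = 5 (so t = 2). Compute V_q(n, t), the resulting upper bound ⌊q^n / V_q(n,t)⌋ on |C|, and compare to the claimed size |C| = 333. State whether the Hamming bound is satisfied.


V_q(n, t) = 243, q^n = 177147, Hamming bound = 729, |C| = 333 ≤ bound (satisfied).

Step 1: Compute V_q(n, t) = Σ_{j=0}^2 C(n, j) (q−1)^j.
  j = 0: C(11,0)·(2)^0 = 1·1 = 1.
  j = 1: C(11,1)·(2)^1 = 11·2 = 22.
  j = 2: C(11,2)·(2)^2 = 55·4 = 220.
  V_q(n, t) = 1 + 22 + 220 = 243.
Step 2: q^n = 3^11 = 177147.
Step 3: Hamming bound ⌊q^n / V_q(n,t)⌋ = ⌊177147/243⌋ = 729.
Step 4: Compare |C| = 333 to 729: satisfied.
The claimed |C| lies below the Hamming bound.


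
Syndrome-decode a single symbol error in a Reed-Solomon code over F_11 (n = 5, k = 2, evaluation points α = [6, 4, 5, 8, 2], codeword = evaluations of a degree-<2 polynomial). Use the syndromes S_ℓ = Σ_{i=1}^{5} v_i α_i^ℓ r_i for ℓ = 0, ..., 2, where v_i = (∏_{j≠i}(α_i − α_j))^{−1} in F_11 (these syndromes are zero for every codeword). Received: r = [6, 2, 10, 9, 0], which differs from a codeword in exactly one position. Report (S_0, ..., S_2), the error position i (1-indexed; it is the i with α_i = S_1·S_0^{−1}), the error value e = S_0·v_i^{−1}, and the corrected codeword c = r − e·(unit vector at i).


S = (9, 3, 1), error at position 2, error magnitude e = 10, c = [6, 3, 10, 9, 0].

Step 1: column multipliers v_i = (∏_{j≠i}(α_i − α_j))^{−1} mod 11.
  i = 1 (α = 6): (6−4)(6−5)(6−8)(6−2) = 2·1·(−2)·4 = −16 ≡ 6, so v_1 = 6^{−1} = 2 (mod 11).
  i = 2 (α = 4): (4−6)(4−5)(4−8)(4−2) = (−2)·(−1)·(−4)·2 = −16 ≡ 6, so v_2 = 6^{−1} = 2 (mod 11).
  i = 3 (α = 5): (5−6)(5−4)(5−8)(5−2) = (−1)·1·(−3)·3 = 9 ≡ 9, so v_3 = 9^{−1} = 5 (mod 11).
  i = 4 (α = 8): (8−6)(8−4)(8−5)(8−2) = 2·4·3·6 = 144 ≡ 1, so v_4 = 1^{−1} = 1 (mod 11).
  i = 5 (α = 2): (2−6)(2−4)(2−5)(2−8) = (−4)·(−2)·(−3)·(−6) = 144 ≡ 1, so v_5 = 1^{−1} = 1 (mod 11).
  v = [2, 2, 5, 1, 1].
Step 2: syndromes of r = [6, 2, 10, 9, 0] (all sums mod 11).
  S_0 = Σ v_i r_i = 2·6 + 2·2 + 5·10 + 1·9 + 1·0 = 75 ≡ 9.
  S_1 = Σ v_i α_i r_i = 2·6·6 + 2·4·2 + 5·5·10 + 1·8·9 + 1·2·0 = 410 ≡ 3.
  α_i^2 mod 11 = [3, 5, 3, 9, 4].
  S_2 = Σ v_i α_i^2 r_i = 2·3·6 + 2·5·2 + 5·3·10 + 1·9·9 + 1·4·0 = 287 ≡ 1.
  S = (9, 3, 1) ≠ 0, so r is not a codeword (an error is present).
Step 3: locate the error. For a single error e at position i, S_ℓ = v_i·e·α_i^ℓ, so α_err = S_1/S_0.
  S_0^{−1} = 9^{−1} = 5 (mod 11), so α_err = 3·5 = 15 ≡ 4 = α_2. Error position i = 2.
  Consistency check: S_2/S_1 = 1·4 = 4 ≡ 4 = α_err ✓ (single-error assumption holds).
Step 4: error magnitude e = S_0/v_2 = S_0·∏_{j≠2}(α_2 − α_j) = 9·6 = 54 ≡ 10 (mod 11).
Step 5: correct position 2: c_2 = r_2 − e = 2 − 10 ≡ 3 (mod 11). Hence c = [6, 3, 10, 9, 0].
  Check: interpolating c through the α_i gives m(x) = 8 + 7·x (degree < 2) with m(α_i) = c_i for every i, so c is indeed a codeword.


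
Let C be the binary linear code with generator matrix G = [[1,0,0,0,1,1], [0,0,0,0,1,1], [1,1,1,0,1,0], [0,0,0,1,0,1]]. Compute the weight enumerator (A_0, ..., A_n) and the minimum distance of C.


Weight distribution: A_0 = 1, A_1 = 1, A_2 = 3, A_3 = 6, A_4 = 3, A_5 = 1, A_6 = 1. Minimum distance d = 1.

Enumerate all 2^4 = 16 messages m ∈ F_2^4.
For each, compute codeword c = mG in F_2^6, then tally its weight.
  m = 0000 → c = 000000, weight = 0.
  m = 1000 → c = 100011, weight = 3.
  m = 0100 → c = 000011, weight = 2.
  m = 1100 → c = 100000, weight = 1.
  m = 0010 → c = 111010, weight = 4.
  m = 1010 → c = 011001, weight = 3.
  m = 0110 → c = 111001, weight = 4.
  m = 1110 → c = 011010, weight = 3.
  m = 0001 → c = 000101, weight = 2.
  m = 1001 → c = 100110, weight = 3.
  m = 0101 → c = 000110, weight = 2.
  m = 1101 → c = 100101, weight = 3.
  m = 0011 → c = 111111, weight = 6.
  m = 1011 → c = 011100, weight = 3.
  m = 0111 → c = 111100, weight = 4.
  m = 1111 → c = 011111, weight = 5.
Tally weights:
  weight 0: 1 codewords.
  weight 1: 1 codewords.
  weight 2: 3 codewords.
  weight 3: 6 codewords.
  weight 4: 3 codewords.
  weight 5: 1 codewords.
  weight 6: 1 codewords.
Minimum distance d = smallest w > 0 with A_w > 0 = 1.
Sanity: Σ A_w = 16 = 2^4 = 16 ✓.


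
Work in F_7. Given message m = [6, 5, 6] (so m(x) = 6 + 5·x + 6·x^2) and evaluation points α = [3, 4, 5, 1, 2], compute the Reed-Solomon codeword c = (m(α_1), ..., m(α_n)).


c = [5, 3, 6, 3, 5]

Message polynomial: m(x) = 6 + 5·x + 6·x^2 (mod 7).
For each evaluation point α_i, compute m(α_i) mod 7:
  α_1 = 3: Horner steps 6 → 2 → 5, so m(3) = 5.
  α_2 = 4: Horner steps 6 → 1 → 3, so m(4) = 3.
  α_3 = 5: Horner steps 6 → 0 → 6, so m(5) = 6.
  α_4 = 1: Horner steps 6 → 4 → 3, so m(1) = 3.
  α_5 = 2: Horner steps 6 → 3 → 5, so m(2) = 5.
Codeword c = [5, 3, 6, 3, 5] ∈ F_7^5.
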